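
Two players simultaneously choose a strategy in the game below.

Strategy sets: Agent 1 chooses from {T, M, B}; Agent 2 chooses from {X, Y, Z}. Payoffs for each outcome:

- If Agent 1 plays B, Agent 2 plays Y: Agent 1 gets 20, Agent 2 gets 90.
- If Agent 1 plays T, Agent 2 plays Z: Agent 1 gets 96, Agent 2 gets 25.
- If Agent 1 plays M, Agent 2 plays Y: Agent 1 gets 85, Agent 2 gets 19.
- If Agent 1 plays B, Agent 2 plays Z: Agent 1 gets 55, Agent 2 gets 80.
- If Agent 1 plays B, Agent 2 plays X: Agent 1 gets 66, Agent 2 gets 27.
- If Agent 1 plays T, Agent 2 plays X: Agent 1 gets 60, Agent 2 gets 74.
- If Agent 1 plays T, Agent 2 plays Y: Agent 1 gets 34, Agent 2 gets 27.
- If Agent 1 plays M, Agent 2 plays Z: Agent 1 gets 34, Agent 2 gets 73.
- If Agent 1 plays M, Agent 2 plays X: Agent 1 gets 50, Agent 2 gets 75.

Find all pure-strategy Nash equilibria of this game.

There is no pure-strategy Nash equilibrium.

Agent 1 against X: payoffs 60, 50, 66 → best response B.
Agent 1 against Y: payoffs 34, 85, 20 → best response M.
Agent 1 against Z: payoffs 96, 34, 55 → best response T.
Agent 2 against T: payoffs 74, 27, 25 → best response X.
Agent 2 against M: payoffs 75, 19, 73 → best response X.
Agent 2 against B: payoffs 27, 90, 80 → best response Y.
No profile is a mutual best response for all players.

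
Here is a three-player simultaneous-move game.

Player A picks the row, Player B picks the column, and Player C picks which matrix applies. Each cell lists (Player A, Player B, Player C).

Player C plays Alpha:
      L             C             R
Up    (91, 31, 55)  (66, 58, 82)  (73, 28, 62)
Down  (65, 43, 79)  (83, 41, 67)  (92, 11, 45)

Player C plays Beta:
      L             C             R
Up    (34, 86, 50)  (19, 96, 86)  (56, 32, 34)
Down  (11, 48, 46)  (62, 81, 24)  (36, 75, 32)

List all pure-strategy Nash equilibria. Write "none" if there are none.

Check each profile: it is a Nash equilibrium iff no player can strictly gain by switching unilaterally.
(Up, L, Alpha): Player B can switch to C (31 → 58). Not NE.
(Up, L, Beta): Player B can switch to C (86 → 96). Not NE.
(Up, C, Alpha): Player A can switch to Down (66 → 83). Not NE.
(Up, C, Beta): Player A can switch to Down (19 → 62). Not NE.
(Up, R, Alpha): Player A can switch to Down (73 → 92). Not NE.
(Up, R, Beta): Player B can switch to L (32 → 86). Not NE.
(Down, L, Alpha): Player A can switch to Up (65 → 91). Not NE.
(Down, L, Beta): Player A can switch to Up (11 → 34). Not NE.
(Down, C, Alpha): Player B can switch to L (41 → 43). Not NE.
(Down, C, Beta): Player C can switch to Alpha (24 → 67). Not NE.
(The remaining 2 profiles each have a profitable deviation by the same check.)

No pure-strategy Nash equilibrium.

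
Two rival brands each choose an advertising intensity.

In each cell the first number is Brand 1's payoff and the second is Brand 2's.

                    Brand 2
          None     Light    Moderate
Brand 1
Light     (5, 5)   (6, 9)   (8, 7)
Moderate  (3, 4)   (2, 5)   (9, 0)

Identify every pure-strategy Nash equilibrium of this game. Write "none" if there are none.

Brand 1 against None: payoffs 5, 3 → best response Light.
Brand 1 against Light: payoffs 6, 2 → best response Light.
Brand 1 against Moderate: payoffs 8, 9 → best response Moderate.
Brand 2 against Light: payoffs 5, 9, 7 → best response Light.
Brand 2 against Moderate: payoffs 4, 5, 0 → best response Light.
Mutual best responses: (Light, Light).

(Light, Light)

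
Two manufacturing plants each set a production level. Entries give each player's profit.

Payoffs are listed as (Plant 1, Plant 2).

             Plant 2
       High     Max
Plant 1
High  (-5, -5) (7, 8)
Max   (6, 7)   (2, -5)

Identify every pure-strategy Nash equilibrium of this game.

Plant 1 against High: payoffs -5, 6 → best response Max.
Plant 1 against Max: payoffs 7, 2 → best response High.
Plant 2 against High: payoffs -5, 8 → best response Max.
Plant 2 against Max: payoffs 7, -5 → best response High.
Mutual best responses: (High, Max); (Max, High).

Pure-strategy Nash equilibria: (High, Max) and (Max, High)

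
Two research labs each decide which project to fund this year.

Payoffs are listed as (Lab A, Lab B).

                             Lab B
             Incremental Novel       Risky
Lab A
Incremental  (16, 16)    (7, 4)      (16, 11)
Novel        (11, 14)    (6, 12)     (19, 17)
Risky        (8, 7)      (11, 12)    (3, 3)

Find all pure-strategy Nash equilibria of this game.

(Incremental, Incremental) and (Novel, Risky) and (Risky, Novel)

Check each profile: it is a Nash equilibrium iff no player can strictly gain by switching unilaterally.
(Incremental, Incremental): Lab A gets 16, best alternative 11; Lab B gets 16, best alternative 11. No profitable deviation — NE.
(Incremental, Novel): Lab A can switch to Risky (7 → 11). Not NE.
(Incremental, Risky): Lab A can switch to Novel (16 → 19). Not NE.
(Novel, Incremental): Lab A can switch to Incremental (11 → 16). Not NE.
(Novel, Novel): Lab A can switch to Incremental (6 → 7). Not NE.
(Novel, Risky): Lab A gets 19, best alternative 16; Lab B gets 17, best alternative 14. No profitable deviation — NE.
(Risky, Incremental): Lab A can switch to Incremental (8 → 16). Not NE.
(Risky, Novel): Lab A gets 11, best alternative 7; Lab B gets 12, best alternative 7. No profitable deviation — NE.
(Risky, Risky): Lab A can switch to Incremental (3 → 16). Not NE.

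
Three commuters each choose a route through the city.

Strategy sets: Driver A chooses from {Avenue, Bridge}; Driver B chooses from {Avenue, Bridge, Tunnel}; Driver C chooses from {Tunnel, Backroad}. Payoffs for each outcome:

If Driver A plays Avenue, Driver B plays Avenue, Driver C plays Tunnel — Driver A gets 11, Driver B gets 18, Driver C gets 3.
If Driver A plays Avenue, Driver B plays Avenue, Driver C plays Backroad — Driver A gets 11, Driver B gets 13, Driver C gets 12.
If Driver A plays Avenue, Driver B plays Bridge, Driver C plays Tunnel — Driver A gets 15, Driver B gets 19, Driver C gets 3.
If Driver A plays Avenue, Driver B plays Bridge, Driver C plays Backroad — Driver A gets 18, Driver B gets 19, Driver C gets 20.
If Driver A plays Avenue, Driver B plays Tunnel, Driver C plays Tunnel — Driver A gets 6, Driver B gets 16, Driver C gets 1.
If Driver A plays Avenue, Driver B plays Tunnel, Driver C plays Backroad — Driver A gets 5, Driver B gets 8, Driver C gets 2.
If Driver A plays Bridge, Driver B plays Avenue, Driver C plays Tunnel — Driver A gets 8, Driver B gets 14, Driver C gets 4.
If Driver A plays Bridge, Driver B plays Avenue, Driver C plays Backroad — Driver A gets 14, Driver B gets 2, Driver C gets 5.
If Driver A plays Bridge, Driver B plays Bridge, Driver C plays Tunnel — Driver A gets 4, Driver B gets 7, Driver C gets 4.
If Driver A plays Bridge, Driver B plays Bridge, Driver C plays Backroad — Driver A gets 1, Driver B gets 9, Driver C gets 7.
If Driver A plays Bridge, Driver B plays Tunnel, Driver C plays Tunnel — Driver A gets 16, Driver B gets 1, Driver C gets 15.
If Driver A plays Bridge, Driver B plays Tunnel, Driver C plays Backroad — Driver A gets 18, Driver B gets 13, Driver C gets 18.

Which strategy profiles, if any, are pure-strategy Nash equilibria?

(Avenue, Bridge, Backroad) and (Bridge, Tunnel, Backroad)

(Avenue, Avenue, Tunnel): Driver B can switch to Bridge (18 → 19). Not NE.
(Avenue, Avenue, Backroad): Driver A can switch to Bridge (11 → 14). Not NE.
(Avenue, Bridge, Tunnel): Driver C can switch to Backroad (3 → 20). Not NE.
(Avenue, Bridge, Backroad): Driver A gets 18, best alternative 1; Driver B gets 19, best alternative 13; Driver C gets 20, best alternative 3. No profitable deviation — NE.
(Avenue, Tunnel, Tunnel): Driver A can switch to Bridge (6 → 16). Not NE.
(Avenue, Tunnel, Backroad): Driver A can switch to Bridge (5 → 18). Not NE.
(Bridge, Avenue, Tunnel): Driver A can switch to Avenue (8 → 11). Not NE.
(Bridge, Avenue, Backroad): Driver B can switch to Bridge (2 → 9). Not NE.
(Bridge, Bridge, Tunnel): Driver A can switch to Avenue (4 → 15). Not NE.
(Bridge, Tunnel, Backroad): Driver A gets 18, best alternative 5; Driver B gets 13, best alternative 9; Driver C gets 18, best alternative 15. No profitable deviation — NE.
(The remaining 2 profiles each have a profitable deviation by the same check.)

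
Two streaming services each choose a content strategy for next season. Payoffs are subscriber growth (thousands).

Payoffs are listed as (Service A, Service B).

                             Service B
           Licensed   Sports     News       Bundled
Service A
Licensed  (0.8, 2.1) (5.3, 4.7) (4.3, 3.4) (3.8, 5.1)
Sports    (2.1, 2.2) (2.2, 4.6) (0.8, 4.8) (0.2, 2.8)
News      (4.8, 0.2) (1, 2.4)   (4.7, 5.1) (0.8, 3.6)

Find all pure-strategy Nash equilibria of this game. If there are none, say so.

For each strategy profile, look for a profitable unilateral deviation.
(Licensed, Licensed): Service A can switch to Sports (0.8 → 2.1). Not NE.
(Licensed, Sports): Service B can switch to Bundled (4.7 → 5.1). Not NE.
(Licensed, News): Service A can switch to News (4.3 → 4.7). Not NE.
(Licensed, Bundled): Service A gets 3.8, best alternative 0.8; Service B gets 5.1, best alternative 4.7. No profitable deviation — NE.
(Sports, Licensed): Service A can switch to News (2.1 → 4.8). Not NE.
(Sports, Sports): Service A can switch to Licensed (2.2 → 5.3). Not NE.
(Sports, News): Service A can switch to Licensed (0.8 → 4.3). Not NE.
(Sports, Bundled): Service A can switch to Licensed (0.2 → 3.8). Not NE.
(News, Licensed): Service B can switch to Sports (0.2 → 2.4). Not NE.
(News, Sports): Service A can switch to Licensed (1 → 5.3). Not NE.
(News, News): Service A gets 4.7, best alternative 4.3; Service B gets 5.1, best alternative 3.6. No profitable deviation — NE.
(News, Bundled): Service A can switch to Licensed (0.8 → 3.8). Not NE.

(Licensed, Bundled); (News, News)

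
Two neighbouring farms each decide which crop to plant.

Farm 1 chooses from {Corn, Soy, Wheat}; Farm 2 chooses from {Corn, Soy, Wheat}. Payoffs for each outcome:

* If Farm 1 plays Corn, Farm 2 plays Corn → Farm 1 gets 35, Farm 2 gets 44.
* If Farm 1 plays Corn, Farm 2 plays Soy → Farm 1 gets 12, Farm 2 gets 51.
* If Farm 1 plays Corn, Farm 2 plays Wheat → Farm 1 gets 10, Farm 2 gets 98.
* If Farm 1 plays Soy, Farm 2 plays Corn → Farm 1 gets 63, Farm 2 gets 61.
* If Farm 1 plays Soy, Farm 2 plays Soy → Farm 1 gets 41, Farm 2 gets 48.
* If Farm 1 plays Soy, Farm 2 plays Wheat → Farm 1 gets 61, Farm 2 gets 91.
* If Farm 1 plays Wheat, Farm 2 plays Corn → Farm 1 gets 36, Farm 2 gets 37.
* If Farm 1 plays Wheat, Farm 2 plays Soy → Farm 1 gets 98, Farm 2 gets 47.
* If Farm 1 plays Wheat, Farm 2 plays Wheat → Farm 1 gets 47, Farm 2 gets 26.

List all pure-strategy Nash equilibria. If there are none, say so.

The pure Nash equilibria are (Soy, Wheat); (Wheat, Soy).

(Corn, Corn): Farm 1 can switch to Soy (35 → 63). Not NE.
(Corn, Soy): Farm 1 can switch to Soy (12 → 41). Not NE.
(Corn, Wheat): Farm 1 can switch to Soy (10 → 61). Not NE.
(Soy, Corn): Farm 2 can switch to Wheat (61 → 91). Not NE.
(Soy, Soy): Farm 1 can switch to Wheat (41 → 98). Not NE.
(Soy, Wheat): Farm 1 gets 61, best alternative 47; Farm 2 gets 91, best alternative 61. No profitable deviation — NE.
(Wheat, Corn): Farm 1 can switch to Soy (36 → 63). Not NE.
(Wheat, Soy): Farm 1 gets 98, best alternative 41; Farm 2 gets 47, best alternative 37. No profitable deviation — NE.
(Wheat, Wheat): Farm 1 can switch to Soy (47 → 61). Not NE.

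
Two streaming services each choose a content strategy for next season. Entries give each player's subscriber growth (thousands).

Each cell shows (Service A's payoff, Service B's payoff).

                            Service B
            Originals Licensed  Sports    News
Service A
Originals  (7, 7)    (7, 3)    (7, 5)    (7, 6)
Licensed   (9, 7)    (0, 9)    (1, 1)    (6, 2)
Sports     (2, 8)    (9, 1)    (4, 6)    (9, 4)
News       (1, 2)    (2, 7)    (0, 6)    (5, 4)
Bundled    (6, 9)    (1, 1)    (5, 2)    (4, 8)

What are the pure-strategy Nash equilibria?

Mark each player's best response to every combination of opponents' strategies; a profile where every player is best-responding is a pure Nash equilibrium.
Service A against Originals: payoffs 7, 9, 2, 1, 6 → best response Licensed.
Service A against Licensed: payoffs 7, 0, 9, 2, 1 → best response Sports.
Service A against Sports: payoffs 7, 1, 4, 0, 5 → best response Originals.
Service A against News: payoffs 7, 6, 9, 5, 4 → best response Sports.
Service B against Originals: payoffs 7, 3, 5, 6 → best response Originals.
Service B against Licensed: payoffs 7, 9, 1, 2 → best response Licensed.
Service B against Sports: payoffs 8, 1, 6, 4 → best response Originals.
Service B against News: payoffs 2, 7, 6, 4 → best response Licensed.
Service B against Bundled: payoffs 9, 1, 2, 8 → best response Originals.
No profile is a mutual best response for all players.

none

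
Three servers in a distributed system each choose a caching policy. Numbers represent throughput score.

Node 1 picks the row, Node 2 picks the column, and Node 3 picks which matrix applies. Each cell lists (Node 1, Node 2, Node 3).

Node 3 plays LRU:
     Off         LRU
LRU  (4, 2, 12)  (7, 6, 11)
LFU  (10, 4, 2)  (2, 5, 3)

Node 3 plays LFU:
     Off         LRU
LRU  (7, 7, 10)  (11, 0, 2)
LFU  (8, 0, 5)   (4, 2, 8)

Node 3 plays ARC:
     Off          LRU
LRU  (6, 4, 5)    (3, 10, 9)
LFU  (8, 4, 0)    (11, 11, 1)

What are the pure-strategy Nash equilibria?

(LRU, LRU, LRU)

For each strategy profile, look for a profitable unilateral deviation.
(LRU, Off, LRU): Node 1 can switch to LFU (4 → 10). Not NE.
(LRU, Off, LFU): Node 1 can switch to LFU (7 → 8). Not NE.
(LRU, Off, ARC): Node 1 can switch to LFU (6 → 8). Not NE.
(LRU, LRU, LRU): Node 1 gets 7, best alternative 2; Node 2 gets 6, best alternative 2; Node 3 gets 11, best alternative 9. No profitable deviation — NE.
(LRU, LRU, LFU): Node 2 can switch to Off (0 → 7). Not NE.
(LRU, LRU, ARC): Node 1 can switch to LFU (3 → 11). Not NE.
(LFU, Off, LRU): Node 2 can switch to LRU (4 → 5). Not NE.
(LFU, Off, LFU): Node 2 can switch to LRU (0 → 2). Not NE.
(LFU, Off, ARC): Node 2 can switch to LRU (4 → 11). Not NE.
(LFU, LRU, LRU): Node 1 can switch to LRU (2 → 7). Not NE.
(LFU, LRU, LFU): Node 1 can switch to LRU (4 → 11). Not NE.
(LFU, LRU, ARC): Node 3 can switch to LRU (1 → 3). Not NE.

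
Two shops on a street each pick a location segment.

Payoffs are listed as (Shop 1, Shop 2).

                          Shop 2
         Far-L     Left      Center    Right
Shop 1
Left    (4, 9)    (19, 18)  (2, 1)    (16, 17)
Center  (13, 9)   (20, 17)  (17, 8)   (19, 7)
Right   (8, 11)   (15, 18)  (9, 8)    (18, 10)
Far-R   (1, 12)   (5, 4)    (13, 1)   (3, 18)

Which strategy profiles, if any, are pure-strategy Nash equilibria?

Pure NE: (Center, Left)

(Left, Far-L): Shop 1 can switch to Center (4 → 13). Not NE.
(Left, Left): Shop 1 can switch to Center (19 → 20). Not NE.
(Left, Center): Shop 1 can switch to Center (2 → 17). Not NE.
(Left, Right): Shop 1 can switch to Center (16 → 19). Not NE.
(Center, Far-L): Shop 2 can switch to Left (9 → 17). Not NE.
(Center, Left): Shop 1 gets 20, best alternative 19; Shop 2 gets 17, best alternative 9. No profitable deviation — NE.
(Center, Center): Shop 2 can switch to Far-L (8 → 9). Not NE.
(Center, Right): Shop 2 can switch to Far-L (7 → 9). Not NE.
(Right, Far-L): Shop 1 can switch to Center (8 → 13). Not NE.
(Right, Left): Shop 1 can switch to Left (15 → 19). Not NE.
(Right, Center): Shop 1 can switch to Center (9 → 17). Not NE.
(Right, Right): Shop 1 can switch to Center (18 → 19). Not NE.
(Far-R, Far-L): Shop 1 can switch to Left (1 → 4). Not NE.
(The remaining 3 profiles each have a profitable deviation by the same check.)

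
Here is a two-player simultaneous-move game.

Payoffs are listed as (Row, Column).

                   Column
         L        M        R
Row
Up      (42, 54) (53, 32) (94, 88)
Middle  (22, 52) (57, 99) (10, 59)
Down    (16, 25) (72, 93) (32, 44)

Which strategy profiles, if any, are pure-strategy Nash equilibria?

For each strategy profile, look for a profitable unilateral deviation.
(Up, L): Column can switch to R (54 → 88). Not NE.
(Up, M): Row can switch to Middle (53 → 57). Not NE.
(Up, R): Row gets 94, best alternative 32; Column gets 88, best alternative 54. No profitable deviation — NE.
(Middle, L): Row can switch to Up (22 → 42). Not NE.
(Middle, M): Row can switch to Down (57 → 72). Not NE.
(Middle, R): Row can switch to Up (10 → 94). Not NE.
(Down, L): Row can switch to Up (16 → 42). Not NE.
(Down, M): Row gets 72, best alternative 57; Column gets 93, best alternative 44. No profitable deviation — NE.
(Down, R): Row can switch to Up (32 → 94). Not NE.

(Up, R), (Down, M)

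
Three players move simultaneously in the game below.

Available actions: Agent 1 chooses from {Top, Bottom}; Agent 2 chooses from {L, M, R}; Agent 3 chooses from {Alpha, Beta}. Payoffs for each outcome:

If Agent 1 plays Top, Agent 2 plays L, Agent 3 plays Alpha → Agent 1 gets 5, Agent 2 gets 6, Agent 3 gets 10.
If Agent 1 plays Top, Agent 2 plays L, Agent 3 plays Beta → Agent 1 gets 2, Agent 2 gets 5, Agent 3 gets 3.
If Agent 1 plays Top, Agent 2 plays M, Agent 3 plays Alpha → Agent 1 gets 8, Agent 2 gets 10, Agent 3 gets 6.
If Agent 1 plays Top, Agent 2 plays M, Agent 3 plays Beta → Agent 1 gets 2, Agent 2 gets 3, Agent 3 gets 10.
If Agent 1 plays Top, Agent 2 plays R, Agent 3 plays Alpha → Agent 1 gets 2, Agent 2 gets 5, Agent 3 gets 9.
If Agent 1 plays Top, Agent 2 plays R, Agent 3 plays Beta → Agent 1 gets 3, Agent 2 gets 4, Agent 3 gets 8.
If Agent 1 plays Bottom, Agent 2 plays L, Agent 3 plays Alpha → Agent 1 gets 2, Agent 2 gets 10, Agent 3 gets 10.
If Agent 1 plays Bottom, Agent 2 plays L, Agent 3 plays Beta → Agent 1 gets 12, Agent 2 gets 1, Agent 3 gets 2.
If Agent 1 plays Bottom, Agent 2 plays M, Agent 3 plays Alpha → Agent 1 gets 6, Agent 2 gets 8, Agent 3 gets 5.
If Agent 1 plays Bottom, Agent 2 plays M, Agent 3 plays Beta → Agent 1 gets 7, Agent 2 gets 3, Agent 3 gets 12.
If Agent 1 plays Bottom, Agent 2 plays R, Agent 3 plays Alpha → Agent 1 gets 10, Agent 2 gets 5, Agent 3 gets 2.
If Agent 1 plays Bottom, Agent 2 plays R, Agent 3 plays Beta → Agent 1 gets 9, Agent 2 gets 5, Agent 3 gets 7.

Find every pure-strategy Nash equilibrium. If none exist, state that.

(Top, L, Alpha): Agent 2 can switch to M (6 → 10). Not NE.
(Top, L, Beta): Agent 1 can switch to Bottom (2 → 12). Not NE.
(Top, M, Alpha): Agent 3 can switch to Beta (6 → 10). Not NE.
(Top, M, Beta): Agent 1 can switch to Bottom (2 → 7). Not NE.
(Top, R, Alpha): Agent 1 can switch to Bottom (2 → 10). Not NE.
(Top, R, Beta): Agent 1 can switch to Bottom (3 → 9). Not NE.
(Bottom, L, Alpha): Agent 1 can switch to Top (2 → 5). Not NE.
(Bottom, L, Beta): Agent 2 can switch to M (1 → 3). Not NE.
(Bottom, M, Alpha): Agent 1 can switch to Top (6 → 8). Not NE.
(Bottom, M, Beta): Agent 2 can switch to R (3 → 5). Not NE.
(Bottom, R, Alpha): Agent 2 can switch to L (5 → 10). Not NE.
(Bottom, R, Beta): Agent 1 gets 9, best alternative 3; Agent 2 gets 5, best alternative 3; Agent 3 gets 7, best alternative 2. No profitable deviation — NE.

The unique pure-strategy Nash equilibrium is (Bottom, R, Beta).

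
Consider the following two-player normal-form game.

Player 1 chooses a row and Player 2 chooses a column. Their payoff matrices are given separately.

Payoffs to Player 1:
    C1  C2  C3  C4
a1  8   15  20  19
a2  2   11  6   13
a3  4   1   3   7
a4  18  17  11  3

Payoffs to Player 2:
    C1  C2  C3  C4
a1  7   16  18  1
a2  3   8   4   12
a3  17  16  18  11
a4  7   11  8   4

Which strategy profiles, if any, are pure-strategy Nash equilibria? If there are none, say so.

Player 1 against C1: payoffs 8, 2, 4, 18 → best response a4.
Player 1 against C2: payoffs 15, 11, 1, 17 → best response a4.
Player 1 against C3: payoffs 20, 6, 3, 11 → best response a1.
Player 1 against C4: payoffs 19, 13, 7, 3 → best response a1.
Player 2 against a1: payoffs 7, 16, 18, 1 → best response C3.
Player 2 against a2: payoffs 3, 8, 4, 12 → best response C4.
Player 2 against a3: payoffs 17, 16, 18, 11 → best response C3.
Player 2 against a4: payoffs 7, 11, 8, 4 → best response C2.
Mutual best responses: (a1, C3); (a4, C2).

Pure-strategy Nash equilibria: (a1, C3); (a4, C2)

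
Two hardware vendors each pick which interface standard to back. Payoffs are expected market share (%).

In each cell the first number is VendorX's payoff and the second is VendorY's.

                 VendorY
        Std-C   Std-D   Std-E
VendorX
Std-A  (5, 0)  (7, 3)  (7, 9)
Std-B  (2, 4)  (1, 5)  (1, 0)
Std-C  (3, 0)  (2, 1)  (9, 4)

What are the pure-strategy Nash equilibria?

(Std-C, Std-E)

Mark each player's best response to every combination of opponents' strategies; a profile where every player is best-responding is a pure Nash equilibrium.
VendorX against Std-C: payoffs 5, 2, 3 → best response Std-A.
VendorX against Std-D: payoffs 7, 1, 2 → best response Std-A.
VendorX against Std-E: payoffs 7, 1, 9 → best response Std-C.
VendorY against Std-A: payoffs 0, 3, 9 → best response Std-E.
VendorY against Std-B: payoffs 4, 5, 0 → best response Std-D.
VendorY against Std-C: payoffs 0, 1, 4 → best response Std-E.
Mutual best responses: (Std-C, Std-E).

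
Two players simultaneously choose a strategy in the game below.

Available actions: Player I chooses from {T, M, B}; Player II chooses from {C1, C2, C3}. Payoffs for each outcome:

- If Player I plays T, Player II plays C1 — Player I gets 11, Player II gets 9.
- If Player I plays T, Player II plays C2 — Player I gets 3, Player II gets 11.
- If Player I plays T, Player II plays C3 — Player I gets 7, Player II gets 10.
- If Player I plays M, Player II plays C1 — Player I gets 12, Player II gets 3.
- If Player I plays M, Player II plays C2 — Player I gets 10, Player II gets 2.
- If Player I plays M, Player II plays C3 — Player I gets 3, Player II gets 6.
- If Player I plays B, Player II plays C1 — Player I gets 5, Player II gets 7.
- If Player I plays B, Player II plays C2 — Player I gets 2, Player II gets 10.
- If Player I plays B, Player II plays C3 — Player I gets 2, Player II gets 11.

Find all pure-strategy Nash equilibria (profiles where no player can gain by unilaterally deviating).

For each player, find the best response to each opponent profile; mutual best responses are the pure NE.
Player I against C1: payoffs 11, 12, 5 → best response M.
Player I against C2: payoffs 3, 10, 2 → best response M.
Player I against C3: payoffs 7, 3, 2 → best response T.
Player II against T: payoffs 9, 11, 10 → best response C2.
Player II against M: payoffs 3, 2, 6 → best response C3.
Player II against B: payoffs 7, 10, 11 → best response C3.
No profile is a mutual best response for all players.

There is no pure-strategy Nash equilibrium.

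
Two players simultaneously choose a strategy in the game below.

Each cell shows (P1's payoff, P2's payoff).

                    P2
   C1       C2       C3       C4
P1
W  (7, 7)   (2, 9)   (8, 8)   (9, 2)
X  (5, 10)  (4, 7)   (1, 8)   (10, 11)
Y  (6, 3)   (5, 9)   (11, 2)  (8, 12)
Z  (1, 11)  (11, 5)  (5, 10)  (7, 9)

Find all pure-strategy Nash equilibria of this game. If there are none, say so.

P1 against C1: payoffs 7, 5, 6, 1 → best response W.
P1 against C2: payoffs 2, 4, 5, 11 → best response Z.
P1 against C3: payoffs 8, 1, 11, 5 → best response Y.
P1 against C4: payoffs 9, 10, 8, 7 → best response X.
P2 against W: payoffs 7, 9, 8, 2 → best response C2.
P2 against X: payoffs 10, 7, 8, 11 → best response C4.
P2 against Y: payoffs 3, 9, 2, 12 → best response C4.
P2 against Z: payoffs 11, 5, 10, 9 → best response C1.
Mutual best responses: (X, C4).

Pure NE: (X, C4)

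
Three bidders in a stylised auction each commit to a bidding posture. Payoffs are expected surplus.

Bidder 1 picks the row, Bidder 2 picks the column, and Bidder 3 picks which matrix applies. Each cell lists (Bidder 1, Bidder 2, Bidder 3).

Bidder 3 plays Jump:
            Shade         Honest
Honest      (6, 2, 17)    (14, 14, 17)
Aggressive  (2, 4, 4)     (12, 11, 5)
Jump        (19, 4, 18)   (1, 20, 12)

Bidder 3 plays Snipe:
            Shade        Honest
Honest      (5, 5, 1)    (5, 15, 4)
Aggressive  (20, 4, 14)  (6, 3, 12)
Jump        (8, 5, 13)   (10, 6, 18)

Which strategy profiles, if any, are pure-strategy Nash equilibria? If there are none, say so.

Pure-strategy Nash equilibria: (Honest, Honest, Jump) and (Aggressive, Shade, Snipe) and (Jump, Honest, Snipe)

Bidder 1 against (Shade, Jump): payoffs 6, 2, 19 → best response Jump.
Bidder 1 against (Shade, Snipe): payoffs 5, 20, 8 → best response Aggressive.
Bidder 1 against (Honest, Jump): payoffs 14, 12, 1 → best response Honest.
Bidder 1 against (Honest, Snipe): payoffs 5, 6, 10 → best response Jump.
Bidder 2 against (Honest, Jump): payoffs 2, 14 → best response Honest.
Bidder 2 against (Honest, Snipe): payoffs 5, 15 → best response Honest.
Bidder 2 against (Aggressive, Jump): payoffs 4, 11 → best response Honest.
Bidder 2 against (Aggressive, Snipe): payoffs 4, 3 → best response Shade.
Bidder 2 against (Jump, Jump): payoffs 4, 20 → best response Honest.
Bidder 2 against (Jump, Snipe): payoffs 5, 6 → best response Honest.
Bidder 3 against (Honest, Shade): payoffs 17, 1 → best response Jump.
Bidder 3 against (Honest, Honest): payoffs 17, 4 → best response Jump.
Bidder 3 against (Aggressive, Shade): payoffs 4, 14 → best response Snipe.
Bidder 3 against (Aggressive, Honest): payoffs 5, 12 → best response Snipe.
Bidder 3 against (Jump, Shade): payoffs 18, 13 → best response Jump.
Bidder 3 against (Jump, Honest): payoffs 12, 18 → best response Snipe.
Mutual best responses: (Honest, Honest, Jump); (Aggressive, Shade, Snipe); (Jump, Honest, Snipe).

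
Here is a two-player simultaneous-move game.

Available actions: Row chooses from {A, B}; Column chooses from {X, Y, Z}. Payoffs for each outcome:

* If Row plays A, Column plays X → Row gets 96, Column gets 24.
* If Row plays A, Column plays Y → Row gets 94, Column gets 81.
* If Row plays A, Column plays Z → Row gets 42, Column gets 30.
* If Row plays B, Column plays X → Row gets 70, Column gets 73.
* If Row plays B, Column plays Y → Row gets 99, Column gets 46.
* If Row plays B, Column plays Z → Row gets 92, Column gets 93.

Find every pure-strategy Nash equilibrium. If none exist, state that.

(A, X): Column can switch to Y (24 → 81). Not NE.
(A, Y): Row can switch to B (94 → 99). Not NE.
(A, Z): Row can switch to B (42 → 92). Not NE.
(B, X): Row can switch to A (70 → 96). Not NE.
(B, Y): Column can switch to X (46 → 73). Not NE.
(B, Z): Row gets 92, best alternative 42; Column gets 93, best alternative 73. No profitable deviation — NE.

Pure NE: (B, Z)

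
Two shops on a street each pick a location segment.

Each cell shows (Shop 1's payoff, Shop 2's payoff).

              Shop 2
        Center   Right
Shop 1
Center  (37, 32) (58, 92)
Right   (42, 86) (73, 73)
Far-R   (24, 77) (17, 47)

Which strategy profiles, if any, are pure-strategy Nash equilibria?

(Right, Center)

Check each profile: it is a Nash equilibrium iff no player can strictly gain by switching unilaterally.
(Center, Center): Shop 1 can switch to Right (37 → 42). Not NE.
(Center, Right): Shop 1 can switch to Right (58 → 73). Not NE.
(Right, Center): Shop 1 gets 42, best alternative 37; Shop 2 gets 86, best alternative 73. No profitable deviation — NE.
(Right, Right): Shop 2 can switch to Center (73 → 86). Not NE.
(Far-R, Center): Shop 1 can switch to Center (24 → 37). Not NE.
(Far-R, Right): Shop 1 can switch to Center (17 → 58). Not NE.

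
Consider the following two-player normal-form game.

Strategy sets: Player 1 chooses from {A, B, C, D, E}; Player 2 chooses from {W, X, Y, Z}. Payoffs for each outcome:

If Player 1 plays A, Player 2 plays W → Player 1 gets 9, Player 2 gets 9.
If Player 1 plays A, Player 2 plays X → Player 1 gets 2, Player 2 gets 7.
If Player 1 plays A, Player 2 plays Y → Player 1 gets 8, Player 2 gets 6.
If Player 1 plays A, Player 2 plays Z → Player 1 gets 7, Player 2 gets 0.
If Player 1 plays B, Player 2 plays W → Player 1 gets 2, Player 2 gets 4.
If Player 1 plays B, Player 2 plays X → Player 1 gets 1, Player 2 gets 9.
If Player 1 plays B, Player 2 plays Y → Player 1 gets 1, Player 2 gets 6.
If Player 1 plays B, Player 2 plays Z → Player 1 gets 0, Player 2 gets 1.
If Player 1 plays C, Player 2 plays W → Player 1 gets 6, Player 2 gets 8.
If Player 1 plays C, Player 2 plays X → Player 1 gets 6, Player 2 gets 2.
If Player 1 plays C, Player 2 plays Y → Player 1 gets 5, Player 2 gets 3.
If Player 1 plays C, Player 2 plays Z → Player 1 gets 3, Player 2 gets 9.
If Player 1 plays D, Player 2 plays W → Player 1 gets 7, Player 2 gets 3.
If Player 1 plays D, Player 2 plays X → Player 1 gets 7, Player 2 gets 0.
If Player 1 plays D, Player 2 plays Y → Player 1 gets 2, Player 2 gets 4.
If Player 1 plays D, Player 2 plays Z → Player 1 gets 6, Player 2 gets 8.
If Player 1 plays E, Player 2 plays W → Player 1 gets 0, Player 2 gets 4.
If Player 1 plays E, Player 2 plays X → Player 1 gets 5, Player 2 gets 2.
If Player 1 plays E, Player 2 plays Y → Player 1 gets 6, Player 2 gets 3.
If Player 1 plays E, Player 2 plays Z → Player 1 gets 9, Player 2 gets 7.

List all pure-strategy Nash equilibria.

(A, W): Player 1 gets 9, best alternative 7; Player 2 gets 9, best alternative 7. No profitable deviation — NE.
(A, X): Player 1 can switch to C (2 → 6). Not NE.
(A, Y): Player 2 can switch to W (6 → 9). Not NE.
(A, Z): Player 1 can switch to E (7 → 9). Not NE.
(B, W): Player 1 can switch to A (2 → 9). Not NE.
(B, X): Player 1 can switch to A (1 → 2). Not NE.
(B, Y): Player 1 can switch to A (1 → 8). Not NE.
(B, Z): Player 1 can switch to A (0 → 7). Not NE.
(C, W): Player 1 can switch to A (6 → 9). Not NE.
(C, X): Player 1 can switch to D (6 → 7). Not NE.
(C, Y): Player 1 can switch to A (5 → 8). Not NE.
(E, Z): Player 1 gets 9, best alternative 7; Player 2 gets 7, best alternative 4. No profitable deviation — NE.
(The remaining 8 profiles each have a profitable deviation by the same check.)

The pure Nash equilibria are (A, W), (E, Z).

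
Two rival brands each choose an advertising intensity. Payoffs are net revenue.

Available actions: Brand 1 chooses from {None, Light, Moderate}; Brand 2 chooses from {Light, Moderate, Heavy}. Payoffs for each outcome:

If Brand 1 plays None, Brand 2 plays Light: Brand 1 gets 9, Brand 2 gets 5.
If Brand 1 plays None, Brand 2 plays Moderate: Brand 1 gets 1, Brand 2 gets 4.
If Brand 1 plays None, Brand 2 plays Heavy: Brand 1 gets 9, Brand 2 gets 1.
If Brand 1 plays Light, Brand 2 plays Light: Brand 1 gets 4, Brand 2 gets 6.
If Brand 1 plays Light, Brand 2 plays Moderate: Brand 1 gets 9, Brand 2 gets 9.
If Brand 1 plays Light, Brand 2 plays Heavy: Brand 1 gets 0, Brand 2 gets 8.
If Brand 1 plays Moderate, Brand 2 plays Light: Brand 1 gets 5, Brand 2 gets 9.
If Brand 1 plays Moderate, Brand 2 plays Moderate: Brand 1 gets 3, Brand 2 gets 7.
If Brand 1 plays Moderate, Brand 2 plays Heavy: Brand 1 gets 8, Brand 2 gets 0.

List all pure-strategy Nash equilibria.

Brand 1 against Light: payoffs 9, 4, 5 → best response None.
Brand 1 against Moderate: payoffs 1, 9, 3 → best response Light.
Brand 1 against Heavy: payoffs 9, 0, 8 → best response None.
Brand 2 against None: payoffs 5, 4, 1 → best response Light.
Brand 2 against Light: payoffs 6, 9, 8 → best response Moderate.
Brand 2 against Moderate: payoffs 9, 7, 0 → best response Light.
Mutual best responses: (None, Light); (Light, Moderate).

(None, Light), (Light, Moderate)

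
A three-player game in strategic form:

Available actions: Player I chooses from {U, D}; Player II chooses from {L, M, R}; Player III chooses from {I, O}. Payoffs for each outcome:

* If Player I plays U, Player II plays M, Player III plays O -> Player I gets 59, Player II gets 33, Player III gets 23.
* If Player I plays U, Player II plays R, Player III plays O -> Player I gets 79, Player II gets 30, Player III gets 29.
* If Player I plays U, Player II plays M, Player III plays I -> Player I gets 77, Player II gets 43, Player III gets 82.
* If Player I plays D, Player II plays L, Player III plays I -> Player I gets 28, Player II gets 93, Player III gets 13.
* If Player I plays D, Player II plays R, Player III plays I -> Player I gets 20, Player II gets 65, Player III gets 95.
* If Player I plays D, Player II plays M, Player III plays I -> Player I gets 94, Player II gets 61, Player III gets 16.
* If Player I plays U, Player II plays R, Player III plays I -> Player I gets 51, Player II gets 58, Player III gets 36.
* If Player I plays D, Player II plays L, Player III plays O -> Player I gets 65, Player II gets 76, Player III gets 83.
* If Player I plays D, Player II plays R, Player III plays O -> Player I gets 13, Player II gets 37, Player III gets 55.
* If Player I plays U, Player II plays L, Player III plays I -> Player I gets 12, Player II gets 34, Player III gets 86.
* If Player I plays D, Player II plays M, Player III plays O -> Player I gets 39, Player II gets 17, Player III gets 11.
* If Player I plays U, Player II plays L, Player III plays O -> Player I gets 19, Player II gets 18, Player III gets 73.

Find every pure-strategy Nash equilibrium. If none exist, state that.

Player I against (L, I): payoffs 12, 28 → best response D.
Player I against (L, O): payoffs 19, 65 → best response D.
Player I against (M, I): payoffs 77, 94 → best response D.
Player I against (M, O): payoffs 59, 39 → best response U.
Player I against (R, I): payoffs 51, 20 → best response U.
Player I against (R, O): payoffs 79, 13 → best response U.
Player II against (U, I): payoffs 34, 43, 58 → best response R.
Player II against (U, O): payoffs 18, 33, 30 → best response M.
Player II against (D, I): payoffs 93, 61, 65 → best response L.
Player II against (D, O): payoffs 76, 17, 37 → best response L.
Player III against (U, L): payoffs 86, 73 → best response I.
Player III against (U, M): payoffs 82, 23 → best response I.
Player III against (U, R): payoffs 36, 29 → best response I.
Player III against (D, L): payoffs 13, 83 → best response O.
Player III against (D, M): payoffs 16, 11 → best response I.
Player III against (D, R): payoffs 95, 55 → best response I.
Mutual best responses: (U, R, I); (D, L, O).

Pure-strategy Nash equilibria: (U, R, I) and (D, L, O)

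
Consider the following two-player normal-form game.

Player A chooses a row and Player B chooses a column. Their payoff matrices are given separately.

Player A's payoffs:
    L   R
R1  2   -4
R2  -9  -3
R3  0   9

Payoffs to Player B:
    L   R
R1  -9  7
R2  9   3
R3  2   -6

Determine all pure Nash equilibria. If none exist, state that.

There is no pure-strategy Nash equilibrium.

Player A against L: payoffs 2, -9, 0 → best response R1.
Player A against R: payoffs -4, -3, 9 → best response R3.
Player B against R1: payoffs -9, 7 → best response R.
Player B against R2: payoffs 9, 3 → best response L.
Player B against R3: payoffs 2, -6 → best response L.
No profile is a mutual best response for all players.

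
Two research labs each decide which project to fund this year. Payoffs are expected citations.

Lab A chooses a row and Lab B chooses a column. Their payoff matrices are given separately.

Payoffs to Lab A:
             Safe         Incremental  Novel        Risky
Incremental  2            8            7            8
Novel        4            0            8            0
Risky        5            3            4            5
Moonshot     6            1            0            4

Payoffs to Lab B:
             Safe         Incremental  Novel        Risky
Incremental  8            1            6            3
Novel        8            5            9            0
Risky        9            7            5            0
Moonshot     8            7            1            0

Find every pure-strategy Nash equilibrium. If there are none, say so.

Pure-strategy Nash equilibria: (Novel, Novel) and (Moonshot, Safe)

For each strategy profile, look for a profitable unilateral deviation.
(Incremental, Safe): Lab A can switch to Novel (2 → 4). Not NE.
(Incremental, Incremental): Lab B can switch to Safe (1 → 8). Not NE.
(Incremental, Novel): Lab A can switch to Novel (7 → 8). Not NE.
(Incremental, Risky): Lab B can switch to Safe (3 → 8). Not NE.
(Novel, Safe): Lab A can switch to Risky (4 → 5). Not NE.
(Novel, Incremental): Lab A can switch to Incremental (0 → 8). Not NE.
(Novel, Novel): Lab A gets 8, best alternative 7; Lab B gets 9, best alternative 8. No profitable deviation — NE.
(Novel, Risky): Lab A can switch to Incremental (0 → 8). Not NE.
(Risky, Safe): Lab A can switch to Moonshot (5 → 6). Not NE.
(Risky, Incremental): Lab A can switch to Incremental (3 → 8). Not NE.
(Risky, Novel): Lab A can switch to Incremental (4 → 7). Not NE.
(Moonshot, Safe): Lab A gets 6, best alternative 5; Lab B gets 8, best alternative 7. No profitable deviation — NE.
(The remaining 4 profiles each have a profitable deviation by the same check.)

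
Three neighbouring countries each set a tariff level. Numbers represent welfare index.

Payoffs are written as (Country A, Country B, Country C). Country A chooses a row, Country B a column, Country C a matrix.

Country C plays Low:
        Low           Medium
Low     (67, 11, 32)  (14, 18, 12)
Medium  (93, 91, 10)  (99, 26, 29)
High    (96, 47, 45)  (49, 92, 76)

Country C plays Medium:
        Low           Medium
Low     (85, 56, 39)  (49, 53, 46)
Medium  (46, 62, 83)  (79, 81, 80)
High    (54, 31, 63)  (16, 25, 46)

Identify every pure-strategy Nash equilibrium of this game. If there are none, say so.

Country A against (Low, Low): payoffs 67, 93, 96 → best response High.
Country A against (Low, Medium): payoffs 85, 46, 54 → best response Low.
Country A against (Medium, Low): payoffs 14, 99, 49 → best response Medium.
Country A against (Medium, Medium): payoffs 49, 79, 16 → best response Medium.
Country B against (Low, Low): payoffs 11, 18 → best response Medium.
Country B against (Low, Medium): payoffs 56, 53 → best response Low.
Country B against (Medium, Low): payoffs 91, 26 → best response Low.
Country B against (Medium, Medium): payoffs 62, 81 → best response Medium.
Country B against (High, Low): payoffs 47, 92 → best response Medium.
Country B against (High, Medium): payoffs 31, 25 → best response Low.
Country C against (Low, Low): payoffs 32, 39 → best response Medium.
Country C against (Low, Medium): payoffs 12, 46 → best response Medium.
Country C against (Medium, Low): payoffs 10, 83 → best response Medium.
Country C against (Medium, Medium): payoffs 29, 80 → best response Medium.
Country C against (High, Low): payoffs 45, 63 → best response Medium.
Country C against (High, Medium): payoffs 76, 46 → best response Low.
Mutual best responses: (Low, Low, Medium); (Medium, Medium, Medium).

Pure-strategy Nash equilibria: (Low, Low, Medium) and (Medium, Medium, Medium)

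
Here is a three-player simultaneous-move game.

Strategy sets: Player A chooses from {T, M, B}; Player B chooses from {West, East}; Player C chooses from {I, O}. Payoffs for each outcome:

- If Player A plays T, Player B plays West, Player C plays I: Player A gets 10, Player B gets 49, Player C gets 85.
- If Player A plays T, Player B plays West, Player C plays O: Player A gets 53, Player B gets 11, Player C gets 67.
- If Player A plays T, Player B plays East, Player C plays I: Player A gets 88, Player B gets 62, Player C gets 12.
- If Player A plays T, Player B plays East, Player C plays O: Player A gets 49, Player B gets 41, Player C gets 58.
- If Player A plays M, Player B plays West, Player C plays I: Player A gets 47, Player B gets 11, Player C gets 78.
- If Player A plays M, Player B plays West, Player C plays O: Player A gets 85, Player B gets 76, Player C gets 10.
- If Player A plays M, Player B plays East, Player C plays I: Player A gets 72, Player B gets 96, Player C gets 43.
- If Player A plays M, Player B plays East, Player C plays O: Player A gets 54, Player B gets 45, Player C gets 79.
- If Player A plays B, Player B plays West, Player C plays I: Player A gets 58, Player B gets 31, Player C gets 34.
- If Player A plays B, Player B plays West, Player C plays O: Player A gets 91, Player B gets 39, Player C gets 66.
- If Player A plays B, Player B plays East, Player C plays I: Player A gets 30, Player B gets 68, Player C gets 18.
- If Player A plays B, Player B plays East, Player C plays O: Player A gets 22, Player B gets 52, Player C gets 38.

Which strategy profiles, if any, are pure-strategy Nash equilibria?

none

Player A against (West, I): payoffs 10, 47, 58 → best response B.
Player A against (West, O): payoffs 53, 85, 91 → best response B.
Player A against (East, I): payoffs 88, 72, 30 → best response T.
Player A against (East, O): payoffs 49, 54, 22 → best response M.
Player B against (T, I): payoffs 49, 62 → best response East.
Player B against (T, O): payoffs 11, 41 → best response East.
Player B against (M, I): payoffs 11, 96 → best response East.
Player B against (M, O): payoffs 76, 45 → best response West.
Player B against (B, I): payoffs 31, 68 → best response East.
Player B against (B, O): payoffs 39, 52 → best response East.
Player C against (T, West): payoffs 85, 67 → best response I.
Player C against (T, East): payoffs 12, 58 → best response O.
Player C against (M, West): payoffs 78, 10 → best response I.
Player C against (M, East): payoffs 43, 79 → best response O.
Player C against (B, West): payoffs 34, 66 → best response O.
Player C against (B, East): payoffs 18, 38 → best response O.
No profile is a mutual best response for all players.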